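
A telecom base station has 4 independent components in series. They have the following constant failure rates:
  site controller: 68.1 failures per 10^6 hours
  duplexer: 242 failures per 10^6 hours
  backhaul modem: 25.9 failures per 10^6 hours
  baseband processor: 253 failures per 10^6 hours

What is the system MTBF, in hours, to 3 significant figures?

Series of exponential components: λ_sys = Σ λ_i
λ_sys = 0.0000681 + 0.000242 + 0.0000259 + 0.000253 = 5.8900e-04 /h
MTBF = 1 / λ_sys = 1700 h

1700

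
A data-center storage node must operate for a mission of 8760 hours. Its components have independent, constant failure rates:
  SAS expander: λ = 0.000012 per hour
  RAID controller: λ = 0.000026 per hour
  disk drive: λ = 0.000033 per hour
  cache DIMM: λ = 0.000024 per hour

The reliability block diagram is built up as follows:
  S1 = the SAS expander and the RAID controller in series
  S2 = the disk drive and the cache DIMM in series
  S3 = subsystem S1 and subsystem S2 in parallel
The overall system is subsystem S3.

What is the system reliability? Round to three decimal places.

R(SAS expander) = exp(−0.000012 × 8760) = 0.90022
R(RAID controller) = exp(−0.000026 × 8760) = 0.79632
R(disk drive) = exp(−0.000033 × 8760) = 0.74895
R(cache DIMM) = exp(−0.000024 × 8760) = 0.81039
Series (SAS expander and RAID controller): 0.90022 × 0.79632 = 0.71686
Series (disk drive and cache DIMM): 0.74895 × 0.81039 = 0.60694
Parallel ([0.71686] and [0.60694]): 1 − (1 − 0.71686)(1 − 0.60694) = 0.889

0.889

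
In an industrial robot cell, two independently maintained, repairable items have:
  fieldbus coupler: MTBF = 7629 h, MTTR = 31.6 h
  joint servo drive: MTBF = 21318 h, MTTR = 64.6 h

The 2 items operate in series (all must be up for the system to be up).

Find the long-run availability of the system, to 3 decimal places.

0.993

A(fieldbus coupler) = MTBF/(MTBF+MTTR) = 7629/(7629+31.6) = 0.995875
A(joint servo drive) = MTBF/(MTBF+MTTR) = 21318/(21318+64.6) = 0.996979
Series availability: 0.995875 × 0.996979 = 0.993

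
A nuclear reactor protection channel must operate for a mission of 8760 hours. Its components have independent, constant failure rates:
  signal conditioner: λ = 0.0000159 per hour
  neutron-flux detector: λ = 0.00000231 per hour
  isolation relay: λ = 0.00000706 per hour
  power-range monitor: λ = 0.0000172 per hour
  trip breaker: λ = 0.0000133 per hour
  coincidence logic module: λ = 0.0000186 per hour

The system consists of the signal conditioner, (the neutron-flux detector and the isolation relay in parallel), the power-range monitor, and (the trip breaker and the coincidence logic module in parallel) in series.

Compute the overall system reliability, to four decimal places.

R(signal conditioner) = exp(−0.0000159 × 8760) = 0.869981
R(neutron-flux detector) = exp(−0.00000231 × 8760) = 0.979968
R(isolation relay) = exp(−0.00000706 × 8760) = 0.940028
R(power-range monitor) = exp(−0.0000172 × 8760) = 0.860130
R(trip breaker) = exp(−0.0000133 × 8760) = 0.890023
R(coincidence logic module) = exp(−0.0000186 × 8760) = 0.849646
Parallel (neutron-flux detector and isolation relay): 1 − (1 − 0.979968)(1 − 0.940028) = 0.998799
Parallel (trip breaker and coincidence logic module): 1 − (1 − 0.890023)(1 − 0.849646) = 0.983465
Series (signal conditioner, [0.998799], power-range monitor, and [0.983465]): 0.869981 × 0.998799 × 0.860130 × 0.983465 = 0.7350

0.7350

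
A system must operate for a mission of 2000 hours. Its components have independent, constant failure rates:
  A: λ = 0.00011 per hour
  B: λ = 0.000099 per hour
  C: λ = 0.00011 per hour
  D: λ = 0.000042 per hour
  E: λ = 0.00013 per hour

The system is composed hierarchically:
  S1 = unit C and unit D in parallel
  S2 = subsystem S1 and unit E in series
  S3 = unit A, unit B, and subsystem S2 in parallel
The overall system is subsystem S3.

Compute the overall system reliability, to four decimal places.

R(A) = exp(−0.00011 × 2000) = 0.802519
R(B) = exp(−0.000099 × 2000) = 0.820370
R(C) = exp(−0.00011 × 2000) = 0.802519
R(D) = exp(−0.000042 × 2000) = 0.919431
R(E) = exp(−0.00013 × 2000) = 0.771052
Parallel (C and D): 1 − (1 − 0.802519)(1 − 0.919431) = 0.984089
Series ([0.984089] and E): 0.984089 × 0.771052 = 0.758784
Parallel (A, B, and [0.758784]): 1 − (1 − 0.802519)(1 − 0.820370)(1 − 0.758784) = 0.9914

0.9914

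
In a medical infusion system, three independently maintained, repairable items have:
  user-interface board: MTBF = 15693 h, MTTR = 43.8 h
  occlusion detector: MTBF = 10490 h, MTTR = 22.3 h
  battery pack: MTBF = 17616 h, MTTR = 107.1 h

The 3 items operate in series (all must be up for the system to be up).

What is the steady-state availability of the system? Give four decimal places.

A(user-interface board) = MTBF/(MTBF+MTTR) = 15693/(15693+43.8) = 0.997217
A(occlusion detector) = MTBF/(MTBF+MTTR) = 10490/(10490+22.3) = 0.997879
A(battery pack) = MTBF/(MTBF+MTTR) = 17616/(17616+107.1) = 0.993957
Series availability: 0.997217 × 0.997879 × 0.993957 = 0.9891

0.9891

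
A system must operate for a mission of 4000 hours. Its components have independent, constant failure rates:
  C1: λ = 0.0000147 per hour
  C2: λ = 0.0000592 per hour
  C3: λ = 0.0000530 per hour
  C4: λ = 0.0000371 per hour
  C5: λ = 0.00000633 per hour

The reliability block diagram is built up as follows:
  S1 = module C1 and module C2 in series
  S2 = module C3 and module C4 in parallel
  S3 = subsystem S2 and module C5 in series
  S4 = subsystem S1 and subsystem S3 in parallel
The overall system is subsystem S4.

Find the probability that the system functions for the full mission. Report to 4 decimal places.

0.9870

R(C1) = exp(−0.0000147 × 4000) = 0.942895
R(C2) = exp(−0.0000592 × 4000) = 0.789149
R(C3) = exp(−0.0000530 × 4000) = 0.808965
R(C4) = exp(−0.0000371 × 4000) = 0.862086
R(C5) = exp(−0.00000633 × 4000) = 0.974998
Series (C1 and C2): 0.942895 × 0.789149 = 0.744085
Parallel (C3 and C4): 1 − (1 − 0.808965)(1 − 0.862086) = 0.973654
Series ([0.973654] and C5): 0.973654 × 0.974998 = 0.949311
Parallel ([0.744085] and [0.949311]): 1 − (1 − 0.744085)(1 − 0.949311) = 0.9870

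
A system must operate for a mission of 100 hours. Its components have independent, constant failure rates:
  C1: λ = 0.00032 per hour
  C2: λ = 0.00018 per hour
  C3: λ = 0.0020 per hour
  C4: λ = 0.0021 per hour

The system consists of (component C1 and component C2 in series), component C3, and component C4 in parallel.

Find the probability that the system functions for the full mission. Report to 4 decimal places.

R(C1) = exp(−0.00032 × 100) = 0.968507
R(C2) = exp(−0.00018 × 100) = 0.982161
R(C3) = exp(−0.0020 × 100) = 0.818731
R(C4) = exp(−0.0021 × 100) = 0.810584
Series (C1 and C2): 0.968507 × 0.982161 = 0.951230
Parallel ([0.951230], C3, and C4): 1 − (1 − 0.951230)(1 − 0.818731)(1 − 0.810584) = 0.9983

0.9983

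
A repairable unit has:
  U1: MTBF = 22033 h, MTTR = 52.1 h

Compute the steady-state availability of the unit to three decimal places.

0.998

A(U1) = MTBF/(MTBF+MTTR) = 22033/(22033+52.1) = 0.998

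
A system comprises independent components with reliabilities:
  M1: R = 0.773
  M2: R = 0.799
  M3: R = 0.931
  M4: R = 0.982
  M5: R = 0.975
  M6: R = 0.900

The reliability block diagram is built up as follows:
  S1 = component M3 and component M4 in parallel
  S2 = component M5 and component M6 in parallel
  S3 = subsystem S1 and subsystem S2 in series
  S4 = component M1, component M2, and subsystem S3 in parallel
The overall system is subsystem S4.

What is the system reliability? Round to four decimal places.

Parallel (M3 and M4): 1 − (1 − 0.931000)(1 − 0.982000) = 0.998758
Parallel (M5 and M6): 1 − (1 − 0.975000)(1 − 0.900000) = 0.997500
Series ([0.998758] and [0.997500]): 0.998758 × 0.997500 = 0.996261
Parallel (M1, M2, and [0.996261]): 1 − (1 − 0.773000)(1 − 0.799000)(1 − 0.996261) = 0.9998

0.9998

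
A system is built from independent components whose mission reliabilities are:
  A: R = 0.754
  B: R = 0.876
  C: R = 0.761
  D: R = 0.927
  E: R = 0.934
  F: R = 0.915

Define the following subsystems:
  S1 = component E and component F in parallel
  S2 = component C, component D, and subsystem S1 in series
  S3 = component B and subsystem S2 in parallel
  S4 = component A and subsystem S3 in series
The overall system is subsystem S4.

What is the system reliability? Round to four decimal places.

Parallel (E and F): 1 − (1 − 0.934000)(1 − 0.915000) = 0.994390
Series (C, D, and [0.994390]): 0.761000 × 0.927000 × 0.994390 = 0.701489
Parallel (B and [0.701489]): 1 − (1 − 0.876000)(1 − 0.701489) = 0.962985
Series (A and [0.962985]): 0.754000 × 0.962985 = 0.7261

0.7261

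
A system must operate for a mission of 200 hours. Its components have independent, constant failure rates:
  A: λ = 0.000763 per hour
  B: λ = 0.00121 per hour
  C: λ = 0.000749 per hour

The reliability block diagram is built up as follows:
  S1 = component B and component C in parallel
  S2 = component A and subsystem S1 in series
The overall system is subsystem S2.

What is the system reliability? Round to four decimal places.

R(A) = exp(−0.000763 × 200) = 0.858473
R(B) = exp(−0.00121 × 200) = 0.785056
R(C) = exp(−0.000749 × 200) = 0.860880
Parallel (B and C): 1 − (1 − 0.785056)(1 − 0.860880) = 0.970097
Series (A and [0.970097]): 0.858473 × 0.970097 = 0.8328

0.8328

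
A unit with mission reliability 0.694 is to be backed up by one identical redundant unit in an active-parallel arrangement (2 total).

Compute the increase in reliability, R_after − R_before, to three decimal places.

R_before = 0.694
R_after = 1 − (1 − 0.694)^2 = 0.906
ΔR = 0.906 − 0.694 = 0.212

0.212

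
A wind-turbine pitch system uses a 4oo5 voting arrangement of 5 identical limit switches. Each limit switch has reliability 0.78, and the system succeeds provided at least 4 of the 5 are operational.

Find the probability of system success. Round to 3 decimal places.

0.696

R = Σ_{i=4}^{5} C(5,i) p^i (1−p)^{5−i} with p = 0.78
C(5,4)·0.78^4·0.22^1 = 0.40717
C(5,5)·0.78^5·0.22^0 = 0.28872
Sum = 0.696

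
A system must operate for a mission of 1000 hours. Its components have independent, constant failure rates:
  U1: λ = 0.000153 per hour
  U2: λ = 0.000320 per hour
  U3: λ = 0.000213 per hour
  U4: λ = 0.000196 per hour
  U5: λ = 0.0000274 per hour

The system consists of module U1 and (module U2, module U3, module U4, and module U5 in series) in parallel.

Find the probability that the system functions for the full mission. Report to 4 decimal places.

R(U1) = exp(−0.000153 × 1000) = 0.858130
R(U2) = exp(−0.000320 × 1000) = 0.726149
R(U3) = exp(−0.000213 × 1000) = 0.808156
R(U4) = exp(−0.000196 × 1000) = 0.822012
R(U5) = exp(−0.0000274 × 1000) = 0.972972
Series (U2, U3, U4, and U5): 0.726149 × 0.808156 × 0.822012 × 0.972972 = 0.469353
Parallel (U1 and [0.469353]): 1 − (1 − 0.858130)(1 − 0.469353) = 0.9247

0.9247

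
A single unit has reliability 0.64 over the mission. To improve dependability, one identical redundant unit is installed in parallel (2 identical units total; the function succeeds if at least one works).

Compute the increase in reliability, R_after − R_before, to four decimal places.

0.2304

R_before = 0.64
R_after = 1 − (1 − 0.64)^2 = 0.8704
ΔR = 0.8704 − 0.64 = 0.2304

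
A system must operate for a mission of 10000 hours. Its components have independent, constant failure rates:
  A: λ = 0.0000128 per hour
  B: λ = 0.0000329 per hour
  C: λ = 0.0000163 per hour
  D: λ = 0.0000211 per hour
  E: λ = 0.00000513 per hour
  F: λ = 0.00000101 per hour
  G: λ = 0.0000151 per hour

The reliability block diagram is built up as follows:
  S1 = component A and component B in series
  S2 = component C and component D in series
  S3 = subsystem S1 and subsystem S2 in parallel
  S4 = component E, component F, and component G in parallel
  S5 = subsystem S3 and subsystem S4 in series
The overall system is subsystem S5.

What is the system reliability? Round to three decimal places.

R(A) = exp(−0.0000128 × 10000) = 0.87985
R(B) = exp(−0.0000329 × 10000) = 0.71964
R(C) = exp(−0.0000163 × 10000) = 0.84959
R(D) = exp(−0.0000211 × 10000) = 0.80977
R(E) = exp(−0.00000513 × 10000) = 0.94999
R(F) = exp(−0.00000101 × 10000) = 0.98995
R(G) = exp(−0.0000151 × 10000) = 0.85985
Series (A and B): 0.87985 × 0.71964 = 0.63318
Series (C and D): 0.84959 × 0.80977 = 0.68797
Parallel ([0.63318] and [0.68797]): 1 − (1 − 0.63318)(1 − 0.68797) = 0.88554
Parallel (E, F, and G): 1 − (1 − 0.94999)(1 − 0.98995)(1 − 0.85985) = 0.99993
Series ([0.88554] and [0.99993]): 0.88554 × 0.99993 = 0.885

0.885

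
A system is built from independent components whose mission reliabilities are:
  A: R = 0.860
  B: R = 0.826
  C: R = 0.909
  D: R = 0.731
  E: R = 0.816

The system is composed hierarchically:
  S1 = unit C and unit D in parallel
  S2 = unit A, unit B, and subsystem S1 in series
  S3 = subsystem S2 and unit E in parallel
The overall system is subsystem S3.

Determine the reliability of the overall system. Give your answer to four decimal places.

Parallel (C and D): 1 − (1 − 0.909000)(1 − 0.731000) = 0.975521
Series (A, B, and [0.975521]): 0.860000 × 0.826000 × 0.975521 = 0.692971
Parallel ([0.692971] and E): 1 − (1 − 0.692971)(1 − 0.816000) = 0.9435

0.9435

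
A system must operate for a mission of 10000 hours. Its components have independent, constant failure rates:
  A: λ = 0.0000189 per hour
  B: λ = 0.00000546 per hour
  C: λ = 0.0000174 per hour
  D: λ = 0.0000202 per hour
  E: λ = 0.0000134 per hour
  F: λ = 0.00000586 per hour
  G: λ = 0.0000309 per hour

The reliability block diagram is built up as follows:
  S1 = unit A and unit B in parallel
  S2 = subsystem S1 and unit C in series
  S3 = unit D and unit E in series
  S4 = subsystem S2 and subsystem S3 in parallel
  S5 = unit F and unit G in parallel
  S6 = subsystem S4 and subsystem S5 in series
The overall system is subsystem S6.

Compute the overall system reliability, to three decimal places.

0.938

R(A) = exp(−0.0000189 × 10000) = 0.82779
R(B) = exp(−0.00000546 × 10000) = 0.94686
R(C) = exp(−0.0000174 × 10000) = 0.84030
R(D) = exp(−0.0000202 × 10000) = 0.81709
R(E) = exp(−0.0000134 × 10000) = 0.87459
R(F) = exp(−0.00000586 × 10000) = 0.94308
R(G) = exp(−0.0000309 × 10000) = 0.73418
Parallel (A and B): 1 − (1 − 0.82779)(1 − 0.94686) = 0.99085
Series ([0.99085] and C): 0.99085 × 0.84030 = 0.83261
Series (D and E): 0.81709 × 0.87459 = 0.71462
Parallel ([0.83261] and [0.71462]): 1 − (1 − 0.83261)(1 − 0.71462) = 0.95223
Parallel (F and G): 1 − (1 − 0.94308)(1 − 0.73418) = 0.98487
Series ([0.95223] and [0.98487]): 0.95223 × 0.98487 = 0.938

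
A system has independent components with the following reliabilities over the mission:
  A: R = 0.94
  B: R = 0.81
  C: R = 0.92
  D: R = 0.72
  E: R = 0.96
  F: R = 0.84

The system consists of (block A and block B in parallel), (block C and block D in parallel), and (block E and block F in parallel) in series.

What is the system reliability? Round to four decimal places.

0.9603

Parallel (A and B): 1 − (1 − 0.940000)(1 − 0.810000) = 0.988600
Parallel (C and D): 1 − (1 − 0.920000)(1 − 0.720000) = 0.977600
Parallel (E and F): 1 − (1 − 0.960000)(1 − 0.840000) = 0.993600
Series ([0.988600], [0.977600], and [0.993600]): 0.988600 × 0.977600 × 0.993600 = 0.9603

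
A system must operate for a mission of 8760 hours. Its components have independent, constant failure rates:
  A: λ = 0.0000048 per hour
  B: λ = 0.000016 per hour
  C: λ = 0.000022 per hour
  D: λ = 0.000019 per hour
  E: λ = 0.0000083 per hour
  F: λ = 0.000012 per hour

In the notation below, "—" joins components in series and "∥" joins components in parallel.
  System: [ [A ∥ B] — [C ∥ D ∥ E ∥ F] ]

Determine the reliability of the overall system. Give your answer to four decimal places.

R(A) = exp(−0.0000048 × 8760) = 0.958824
R(B) = exp(−0.000016 × 8760) = 0.869219
R(C) = exp(−0.000022 × 8760) = 0.824713
R(D) = exp(−0.000019 × 8760) = 0.846674
R(E) = exp(−0.0000083 × 8760) = 0.929872
R(F) = exp(−0.000012 × 8760) = 0.900216
Parallel (A and B): 1 − (1 − 0.958824)(1 − 0.869219) = 0.994615
Parallel (C, D, E, and F): 1 − (1 − 0.824713)(1 − 0.846674)(1 − 0.929872)(1 − 0.900216) = 0.999812
Series ([0.994615] and [0.999812]): 0.994615 × 0.999812 = 0.9944

0.9944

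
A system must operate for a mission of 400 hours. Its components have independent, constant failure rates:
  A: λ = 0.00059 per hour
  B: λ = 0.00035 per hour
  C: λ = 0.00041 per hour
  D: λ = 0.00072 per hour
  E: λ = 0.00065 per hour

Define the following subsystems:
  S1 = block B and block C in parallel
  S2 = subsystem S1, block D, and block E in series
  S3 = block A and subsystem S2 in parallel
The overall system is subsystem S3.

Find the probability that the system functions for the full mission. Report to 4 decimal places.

R(A) = exp(−0.00059 × 400) = 0.789781
R(B) = exp(−0.00035 × 400) = 0.869358
R(C) = exp(−0.00041 × 400) = 0.848742
R(D) = exp(−0.00072 × 400) = 0.749762
R(E) = exp(−0.00065 × 400) = 0.771052
Parallel (B and C): 1 − (1 − 0.869358)(1 − 0.848742) = 0.980239
Series ([0.980239], D, and E): 0.980239 × 0.749762 × 0.771052 = 0.566682
Parallel (A and [0.566682]): 1 − (1 − 0.789781)(1 − 0.566682) = 0.9089

0.9089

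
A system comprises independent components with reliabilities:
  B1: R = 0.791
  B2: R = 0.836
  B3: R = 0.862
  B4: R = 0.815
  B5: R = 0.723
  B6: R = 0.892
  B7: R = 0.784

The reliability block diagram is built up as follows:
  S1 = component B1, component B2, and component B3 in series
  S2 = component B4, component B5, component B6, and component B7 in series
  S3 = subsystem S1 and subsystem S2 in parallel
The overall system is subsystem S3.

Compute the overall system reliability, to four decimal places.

Series (B1, B2, and B3): 0.791000 × 0.836000 × 0.862000 = 0.570020
Series (B4, B5, B6, and B7): 0.815000 × 0.723000 × 0.892000 × 0.784000 = 0.412076
Parallel ([0.570020] and [0.412076]): 1 − (1 − 0.570020)(1 − 0.412076) = 0.7472

0.7472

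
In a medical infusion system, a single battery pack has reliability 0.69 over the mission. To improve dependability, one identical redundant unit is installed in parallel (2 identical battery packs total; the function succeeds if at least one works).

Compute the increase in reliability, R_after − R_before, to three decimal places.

0.214

R_before = 0.69
R_after = 1 − (1 − 0.69)^2 = 0.904
ΔR = 0.904 − 0.69 = 0.214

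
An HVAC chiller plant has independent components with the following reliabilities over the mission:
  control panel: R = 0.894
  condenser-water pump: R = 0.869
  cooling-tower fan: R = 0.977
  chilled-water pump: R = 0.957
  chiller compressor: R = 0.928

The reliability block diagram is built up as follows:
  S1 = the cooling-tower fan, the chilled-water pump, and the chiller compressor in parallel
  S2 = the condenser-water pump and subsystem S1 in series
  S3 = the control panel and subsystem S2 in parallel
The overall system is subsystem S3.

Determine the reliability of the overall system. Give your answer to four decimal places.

Parallel (cooling-tower fan, chilled-water pump, and chiller compressor): 1 − (1 − 0.977000)(1 − 0.957000)(1 − 0.928000) = 0.999929
Series (condenser-water pump and [0.999929]): 0.869000 × 0.999929 = 0.868938
Parallel (control panel and [0.868938]): 1 − (1 − 0.894000)(1 − 0.868938) = 0.9861

0.9861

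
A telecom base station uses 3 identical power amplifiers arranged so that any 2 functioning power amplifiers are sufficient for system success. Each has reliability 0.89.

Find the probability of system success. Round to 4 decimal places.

R = Σ_{i=2}^{3} C(3,i) p^i (1−p)^{3−i} with p = 0.89
C(3,2)·0.89^2·0.11^1 = 0.261393
C(3,3)·0.89^3·0.11^0 = 0.704969
Sum = 0.9664

0.9664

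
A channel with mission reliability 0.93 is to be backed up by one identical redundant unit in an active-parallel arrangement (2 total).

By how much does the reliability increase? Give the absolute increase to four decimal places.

R_before = 0.93
R_after = 1 − (1 − 0.93)^2 = 0.9951
ΔR = 0.9951 − 0.93 = 0.0651

0.0651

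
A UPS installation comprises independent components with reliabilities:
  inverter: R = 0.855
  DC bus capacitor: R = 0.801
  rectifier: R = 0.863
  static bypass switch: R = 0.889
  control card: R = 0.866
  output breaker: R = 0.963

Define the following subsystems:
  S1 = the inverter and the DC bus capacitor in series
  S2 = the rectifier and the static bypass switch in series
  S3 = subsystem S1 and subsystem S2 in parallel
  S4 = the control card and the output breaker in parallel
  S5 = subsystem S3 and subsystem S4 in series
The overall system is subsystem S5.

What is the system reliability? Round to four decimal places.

Series (inverter and DC bus capacitor): 0.855000 × 0.801000 = 0.684855
Series (rectifier and static bypass switch): 0.863000 × 0.889000 = 0.767207
Parallel ([0.684855] and [0.767207]): 1 − (1 − 0.684855)(1 − 0.767207) = 0.926636
Parallel (control card and output breaker): 1 − (1 − 0.866000)(1 − 0.963000) = 0.995042
Series ([0.926636] and [0.995042]): 0.926636 × 0.995042 = 0.9220

0.9220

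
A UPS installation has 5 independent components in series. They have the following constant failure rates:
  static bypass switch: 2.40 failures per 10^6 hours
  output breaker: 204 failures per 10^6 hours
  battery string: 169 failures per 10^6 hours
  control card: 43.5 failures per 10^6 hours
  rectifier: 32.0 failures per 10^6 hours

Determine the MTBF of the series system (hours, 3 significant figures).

2220

Series of exponential components: λ_sys = Σ λ_i
λ_sys = 0.00000240 + 0.000204 + 0.000169 + 0.0000435 + 0.0000320 = 4.5090e-04 /h
MTBF = 1 / λ_sys = 2220 h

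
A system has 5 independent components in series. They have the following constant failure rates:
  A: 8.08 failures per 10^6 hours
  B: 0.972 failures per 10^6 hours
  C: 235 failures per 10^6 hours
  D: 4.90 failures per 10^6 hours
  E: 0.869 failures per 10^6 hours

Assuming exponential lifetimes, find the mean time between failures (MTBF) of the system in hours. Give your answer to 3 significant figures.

Series of exponential components: λ_sys = Σ λ_i
λ_sys = 0.00000808 + 0.000000972 + 0.000235 + 0.00000490 + 0.000000869 = 2.4982e-04 /h
MTBF = 1 / λ_sys = 4000 h

4000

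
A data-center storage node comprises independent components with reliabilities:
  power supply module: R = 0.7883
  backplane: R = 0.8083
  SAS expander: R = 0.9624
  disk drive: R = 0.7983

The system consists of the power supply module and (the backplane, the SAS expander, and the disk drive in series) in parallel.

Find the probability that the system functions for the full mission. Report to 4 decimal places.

0.9198

Series (backplane, SAS expander, and disk drive): 0.808300 × 0.962400 × 0.798300 = 0.621004
Parallel (power supply module and [0.621004]): 1 − (1 − 0.788300)(1 − 0.621004) = 0.9198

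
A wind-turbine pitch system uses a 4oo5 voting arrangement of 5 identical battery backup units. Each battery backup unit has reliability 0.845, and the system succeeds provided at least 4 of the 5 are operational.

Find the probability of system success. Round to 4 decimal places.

R = Σ_{i=4}^{5} C(5,i) p^i (1−p)^{5−i} with p = 0.845
C(5,4)·0.845^4·0.155^1 = 0.395120
C(5,5)·0.845^5·0.155^0 = 0.430808
Sum = 0.8259

0.8259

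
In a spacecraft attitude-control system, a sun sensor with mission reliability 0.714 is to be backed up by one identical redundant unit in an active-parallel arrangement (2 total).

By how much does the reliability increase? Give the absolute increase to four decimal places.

R_before = 0.714
R_after = 1 − (1 − 0.714)^2 = 0.9182
ΔR = 0.9182 − 0.714 = 0.2042

0.2042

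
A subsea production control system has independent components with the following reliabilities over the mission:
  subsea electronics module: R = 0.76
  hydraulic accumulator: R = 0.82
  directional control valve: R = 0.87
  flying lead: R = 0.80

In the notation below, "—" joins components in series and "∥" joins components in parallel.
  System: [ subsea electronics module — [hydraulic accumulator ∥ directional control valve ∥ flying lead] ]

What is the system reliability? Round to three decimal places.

0.756

Parallel (hydraulic accumulator, directional control valve, and flying lead): 1 − (1 − 0.82000)(1 − 0.87000)(1 − 0.80000) = 0.99532
Series (subsea electronics module and [0.99532]): 0.76000 × 0.99532 = 0.756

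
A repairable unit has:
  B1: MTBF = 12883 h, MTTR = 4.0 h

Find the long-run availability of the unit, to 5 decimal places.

A(B1) = MTBF/(MTBF+MTTR) = 12883/(12883+4.0) = 0.99969

0.99969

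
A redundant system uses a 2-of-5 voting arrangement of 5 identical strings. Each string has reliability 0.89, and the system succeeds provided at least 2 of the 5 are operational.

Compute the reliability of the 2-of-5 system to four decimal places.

0.9993

R = Σ_{i=2}^{5} C(5,i) p^i (1−p)^{5−i} with p = 0.89
C(5,2)·0.89^2·0.11^3 = 0.010543
C(5,3)·0.89^3·0.11^2 = 0.085301
C(5,4)·0.89^4·0.11^1 = 0.345082
C(5,5)·0.89^5·0.11^0 = 0.558406
Sum = 0.9993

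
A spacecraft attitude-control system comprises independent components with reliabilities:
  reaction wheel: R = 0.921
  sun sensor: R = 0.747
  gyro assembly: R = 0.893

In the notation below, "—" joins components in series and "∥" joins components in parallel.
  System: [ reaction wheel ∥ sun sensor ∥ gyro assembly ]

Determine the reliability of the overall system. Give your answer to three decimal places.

0.998

Parallel (reaction wheel, sun sensor, and gyro assembly): 1 − (1 − 0.92100)(1 − 0.74700)(1 − 0.89300) = 0.998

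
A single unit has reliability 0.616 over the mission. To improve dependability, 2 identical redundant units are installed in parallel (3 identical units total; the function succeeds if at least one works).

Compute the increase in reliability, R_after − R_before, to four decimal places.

R_before = 0.616
R_after = 1 − (1 − 0.616)^3 = 0.9434
ΔR = 0.9434 − 0.616 = 0.3274

0.3274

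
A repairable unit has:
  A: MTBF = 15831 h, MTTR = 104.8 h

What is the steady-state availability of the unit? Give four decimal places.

0.9934

A(A) = MTBF/(MTBF+MTTR) = 15831/(15831+104.8) = 0.9934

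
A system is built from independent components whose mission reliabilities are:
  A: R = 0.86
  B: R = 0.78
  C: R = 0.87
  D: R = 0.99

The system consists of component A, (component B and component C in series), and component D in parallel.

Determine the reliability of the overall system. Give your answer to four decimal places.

Series (B and C): 0.780000 × 0.870000 = 0.678600
Parallel (A, [0.678600], and D): 1 − (1 − 0.860000)(1 − 0.678600)(1 − 0.990000) = 0.9996

0.9996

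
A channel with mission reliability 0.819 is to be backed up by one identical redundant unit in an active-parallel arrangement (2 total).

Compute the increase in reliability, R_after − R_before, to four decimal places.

R_before = 0.819
R_after = 1 − (1 − 0.819)^2 = 0.9672
ΔR = 0.9672 − 0.819 = 0.1482

0.1482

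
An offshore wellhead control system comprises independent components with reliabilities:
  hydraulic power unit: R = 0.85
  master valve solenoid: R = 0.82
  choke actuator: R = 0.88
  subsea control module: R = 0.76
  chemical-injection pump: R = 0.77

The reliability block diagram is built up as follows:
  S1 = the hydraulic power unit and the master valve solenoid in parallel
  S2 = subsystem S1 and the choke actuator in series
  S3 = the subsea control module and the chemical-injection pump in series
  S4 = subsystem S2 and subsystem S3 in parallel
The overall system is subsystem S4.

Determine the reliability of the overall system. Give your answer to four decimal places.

Parallel (hydraulic power unit and master valve solenoid): 1 − (1 − 0.850000)(1 − 0.820000) = 0.973000
Series ([0.973000] and choke actuator): 0.973000 × 0.880000 = 0.856240
Series (subsea control module and chemical-injection pump): 0.760000 × 0.770000 = 0.585200
Parallel ([0.856240] and [0.585200]): 1 − (1 − 0.856240)(1 − 0.585200) = 0.9404

0.9404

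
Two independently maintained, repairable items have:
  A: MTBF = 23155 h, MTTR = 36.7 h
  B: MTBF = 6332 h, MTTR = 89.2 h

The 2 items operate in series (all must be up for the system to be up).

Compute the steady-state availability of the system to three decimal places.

A(A) = MTBF/(MTBF+MTTR) = 23155/(23155+36.7) = 0.998418
A(B) = MTBF/(MTBF+MTTR) = 6332/(6332+89.2) = 0.986109
Series availability: 0.998418 × 0.986109 = 0.985

0.985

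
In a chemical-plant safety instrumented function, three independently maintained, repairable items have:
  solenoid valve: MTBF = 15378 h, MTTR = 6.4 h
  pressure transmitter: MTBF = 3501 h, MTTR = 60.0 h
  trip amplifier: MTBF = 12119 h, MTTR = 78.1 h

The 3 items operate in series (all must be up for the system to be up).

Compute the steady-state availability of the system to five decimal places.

0.97645

A(solenoid valve) = MTBF/(MTBF+MTTR) = 15378/(15378+6.4) = 0.999584
A(pressure transmitter) = MTBF/(MTBF+MTTR) = 3501/(3501+60.0) = 0.983151
A(trip amplifier) = MTBF/(MTBF+MTTR) = 12119/(12119+78.1) = 0.993597
Series availability: 0.999584 × 0.983151 × 0.993597 = 0.97645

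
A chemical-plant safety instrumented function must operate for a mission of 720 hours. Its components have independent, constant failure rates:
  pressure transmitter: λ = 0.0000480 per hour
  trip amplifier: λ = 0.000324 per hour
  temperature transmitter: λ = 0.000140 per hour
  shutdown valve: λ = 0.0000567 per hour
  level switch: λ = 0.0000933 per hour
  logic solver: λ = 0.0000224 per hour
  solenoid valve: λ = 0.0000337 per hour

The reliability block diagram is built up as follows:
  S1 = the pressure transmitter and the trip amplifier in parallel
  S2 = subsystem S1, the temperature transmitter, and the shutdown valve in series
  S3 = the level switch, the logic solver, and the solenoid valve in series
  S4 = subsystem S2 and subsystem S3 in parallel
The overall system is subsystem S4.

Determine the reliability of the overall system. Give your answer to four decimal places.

R(pressure transmitter) = exp(−0.0000480 × 720) = 0.966030
R(trip amplifier) = exp(−0.000324 × 720) = 0.791932
R(temperature transmitter) = exp(−0.000140 × 720) = 0.904114
R(shutdown valve) = exp(−0.0000567 × 720) = 0.959998
R(level switch) = exp(−0.0000933 × 720) = 0.935031
R(logic solver) = exp(−0.0000224 × 720) = 0.984001
R(solenoid valve) = exp(−0.0000337 × 720) = 0.976028
Parallel (pressure transmitter and trip amplifier): 1 − (1 − 0.966030)(1 − 0.791932) = 0.992932
Series ([0.992932], temperature transmitter, and shutdown valve): 0.992932 × 0.904114 × 0.959998 = 0.861813
Series (level switch, logic solver, and solenoid valve): 0.935031 × 0.984001 × 0.976028 = 0.898015
Parallel ([0.861813] and [0.898015]): 1 − (1 − 0.861813)(1 − 0.898015) = 0.9859

0.9859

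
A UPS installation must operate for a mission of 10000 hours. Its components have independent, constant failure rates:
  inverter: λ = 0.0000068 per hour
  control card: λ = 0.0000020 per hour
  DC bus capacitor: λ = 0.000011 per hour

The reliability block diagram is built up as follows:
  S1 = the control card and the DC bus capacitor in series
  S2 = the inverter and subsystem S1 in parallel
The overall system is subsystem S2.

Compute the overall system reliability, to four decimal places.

R(inverter) = exp(−0.0000068 × 10000) = 0.934260
R(control card) = exp(−0.0000020 × 10000) = 0.980199
R(DC bus capacitor) = exp(−0.000011 × 10000) = 0.895834
Series (control card and DC bus capacitor): 0.980199 × 0.895834 = 0.878096
Parallel (inverter and [0.878096]): 1 − (1 − 0.934260)(1 − 0.878096) = 0.9920

0.9920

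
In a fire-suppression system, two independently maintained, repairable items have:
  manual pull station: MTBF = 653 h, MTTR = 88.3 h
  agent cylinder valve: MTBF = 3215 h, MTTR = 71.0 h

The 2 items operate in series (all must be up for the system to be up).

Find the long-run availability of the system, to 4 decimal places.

A(manual pull station) = MTBF/(MTBF+MTTR) = 653/(653+88.3) = 0.880885
A(agent cylinder valve) = MTBF/(MTBF+MTTR) = 3215/(3215+71.0) = 0.978393
Series availability: 0.880885 × 0.978393 = 0.8619

0.8619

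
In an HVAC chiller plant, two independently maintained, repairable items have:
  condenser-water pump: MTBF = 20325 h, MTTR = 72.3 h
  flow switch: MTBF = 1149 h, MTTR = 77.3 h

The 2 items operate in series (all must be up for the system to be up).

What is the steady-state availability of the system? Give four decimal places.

A(condenser-water pump) = MTBF/(MTBF+MTTR) = 20325/(20325+72.3) = 0.996455
A(flow switch) = MTBF/(MTBF+MTTR) = 1149/(1149+77.3) = 0.936965
Series availability: 0.996455 × 0.936965 = 0.9336

0.9336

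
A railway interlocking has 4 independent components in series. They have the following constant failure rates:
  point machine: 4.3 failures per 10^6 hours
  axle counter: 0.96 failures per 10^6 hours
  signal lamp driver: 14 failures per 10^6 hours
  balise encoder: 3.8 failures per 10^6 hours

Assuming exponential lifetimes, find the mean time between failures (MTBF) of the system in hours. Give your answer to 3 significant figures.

43400

Series of exponential components: λ_sys = Σ λ_i
λ_sys = 0.0000043 + 0.00000096 + 0.000014 + 0.0000038 = 2.3060e-05 /h
MTBF = 1 / λ_sys = 43400 h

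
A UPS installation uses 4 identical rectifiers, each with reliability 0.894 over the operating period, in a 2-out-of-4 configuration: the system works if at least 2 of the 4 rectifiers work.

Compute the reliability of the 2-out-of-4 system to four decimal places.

R = Σ_{i=2}^{4} C(4,i) p^i (1−p)^{4−i} with p = 0.894
C(4,2)·0.894^2·0.106^2 = 0.053881
C(4,3)·0.894^3·0.106^1 = 0.302955
C(4,4)·0.894^4·0.106^0 = 0.638778
Sum = 0.9956

0.9956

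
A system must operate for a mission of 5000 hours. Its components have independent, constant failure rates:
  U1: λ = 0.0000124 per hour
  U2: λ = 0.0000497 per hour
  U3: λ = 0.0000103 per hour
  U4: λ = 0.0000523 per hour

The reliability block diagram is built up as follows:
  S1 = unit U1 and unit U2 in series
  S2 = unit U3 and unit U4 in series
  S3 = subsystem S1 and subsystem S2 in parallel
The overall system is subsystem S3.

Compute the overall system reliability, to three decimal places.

0.928

R(U1) = exp(−0.0000124 × 5000) = 0.93988
R(U2) = exp(−0.0000497 × 5000) = 0.77997
R(U3) = exp(−0.0000103 × 5000) = 0.94980
R(U4) = exp(−0.0000523 × 5000) = 0.76990
Series (U1 and U2): 0.93988 × 0.77997 = 0.73308
Series (U3 and U4): 0.94980 × 0.76990 = 0.73125
Parallel ([0.73308] and [0.73125]): 1 − (1 − 0.73308)(1 − 0.73125) = 0.928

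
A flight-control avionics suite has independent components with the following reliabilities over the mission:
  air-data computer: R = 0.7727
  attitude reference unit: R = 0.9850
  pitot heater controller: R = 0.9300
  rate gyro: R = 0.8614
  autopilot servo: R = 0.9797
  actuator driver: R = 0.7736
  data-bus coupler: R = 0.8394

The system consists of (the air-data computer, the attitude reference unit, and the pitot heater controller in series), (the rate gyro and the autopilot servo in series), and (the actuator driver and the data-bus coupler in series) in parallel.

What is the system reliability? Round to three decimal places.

Series (air-data computer, attitude reference unit, and pitot heater controller): 0.77270 × 0.98500 × 0.93000 = 0.70783
Series (rate gyro and autopilot servo): 0.86140 × 0.97970 = 0.84391
Series (actuator driver and data-bus coupler): 0.77360 × 0.83940 = 0.64936
Parallel ([0.70783], [0.84391], and [0.64936]): 1 − (1 − 0.70783)(1 − 0.84391)(1 − 0.64936) = 0.984

0.984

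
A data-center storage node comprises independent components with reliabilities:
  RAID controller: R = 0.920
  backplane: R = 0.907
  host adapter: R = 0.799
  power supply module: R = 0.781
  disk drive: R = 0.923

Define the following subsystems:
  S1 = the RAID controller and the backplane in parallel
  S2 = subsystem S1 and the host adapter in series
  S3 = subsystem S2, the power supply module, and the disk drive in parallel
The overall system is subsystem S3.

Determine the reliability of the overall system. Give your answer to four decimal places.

Parallel (RAID controller and backplane): 1 − (1 − 0.920000)(1 − 0.907000) = 0.992560
Series ([0.992560] and host adapter): 0.992560 × 0.799000 = 0.793055
Parallel ([0.793055], power supply module, and disk drive): 1 − (1 − 0.793055)(1 − 0.781000)(1 − 0.923000) = 0.9965

0.9965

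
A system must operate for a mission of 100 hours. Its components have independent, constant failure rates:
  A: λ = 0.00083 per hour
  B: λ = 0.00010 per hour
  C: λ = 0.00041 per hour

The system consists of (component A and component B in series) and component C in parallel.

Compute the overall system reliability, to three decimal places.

0.996

R(A) = exp(−0.00083 × 100) = 0.92035
R(B) = exp(−0.00010 × 100) = 0.99005
R(C) = exp(−0.00041 × 100) = 0.95983
Series (A and B): 0.92035 × 0.99005 = 0.91119
Parallel ([0.91119] and C): 1 − (1 − 0.91119)(1 − 0.95983) = 0.996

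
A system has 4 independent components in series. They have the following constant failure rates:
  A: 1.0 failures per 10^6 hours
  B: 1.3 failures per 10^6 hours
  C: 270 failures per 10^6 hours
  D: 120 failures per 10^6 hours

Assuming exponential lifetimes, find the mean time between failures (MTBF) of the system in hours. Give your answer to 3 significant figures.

Series of exponential components: λ_sys = Σ λ_i
λ_sys = 0.0000010 + 0.0000013 + 0.00027 + 0.00012 = 3.9230e-04 /h
MTBF = 1 / λ_sys = 2550 h

2550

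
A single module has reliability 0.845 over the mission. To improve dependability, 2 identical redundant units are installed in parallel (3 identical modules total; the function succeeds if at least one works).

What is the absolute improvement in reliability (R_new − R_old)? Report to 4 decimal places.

R_before = 0.845
R_after = 1 − (1 − 0.845)^3 = 0.9963
ΔR = 0.9963 − 0.845 = 0.1513

0.1513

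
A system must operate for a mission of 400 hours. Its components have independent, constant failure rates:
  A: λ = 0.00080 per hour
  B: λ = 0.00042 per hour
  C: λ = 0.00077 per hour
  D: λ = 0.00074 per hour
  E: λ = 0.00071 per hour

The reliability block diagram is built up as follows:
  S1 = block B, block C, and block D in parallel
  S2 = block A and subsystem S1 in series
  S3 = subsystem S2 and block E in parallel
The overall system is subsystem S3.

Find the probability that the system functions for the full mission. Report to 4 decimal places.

0.9304

R(A) = exp(−0.00080 × 400) = 0.726149
R(B) = exp(−0.00042 × 400) = 0.845354
R(C) = exp(−0.00077 × 400) = 0.734915
R(D) = exp(−0.00074 × 400) = 0.743787
R(E) = exp(−0.00071 × 400) = 0.752767
Parallel (B, C, and D): 1 − (1 − 0.845354)(1 − 0.734915)(1 − 0.743787) = 0.989497
Series (A and [0.989497]): 0.726149 × 0.989497 = 0.718522
Parallel ([0.718522] and E): 1 − (1 − 0.718522)(1 − 0.752767) = 0.9304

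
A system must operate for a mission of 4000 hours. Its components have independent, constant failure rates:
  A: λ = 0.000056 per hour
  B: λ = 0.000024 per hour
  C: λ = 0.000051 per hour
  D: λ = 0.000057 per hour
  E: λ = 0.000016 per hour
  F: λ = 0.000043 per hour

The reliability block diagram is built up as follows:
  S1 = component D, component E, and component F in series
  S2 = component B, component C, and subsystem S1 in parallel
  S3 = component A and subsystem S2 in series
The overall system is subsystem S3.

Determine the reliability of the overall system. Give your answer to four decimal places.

R(A) = exp(−0.000056 × 4000) = 0.799315
R(B) = exp(−0.000024 × 4000) = 0.908464
R(C) = exp(−0.000051 × 4000) = 0.815462
R(D) = exp(−0.000057 × 4000) = 0.796124
R(E) = exp(−0.000016 × 4000) = 0.938005
R(F) = exp(−0.000043 × 4000) = 0.841979
Series (D, E, and F): 0.796124 × 0.938005 × 0.841979 = 0.628763
Parallel (B, C, and [0.628763]): 1 − (1 − 0.908464)(1 − 0.815462)(1 − 0.628763) = 0.993729
Series (A and [0.993729]): 0.799315 × 0.993729 = 0.7943

0.7943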